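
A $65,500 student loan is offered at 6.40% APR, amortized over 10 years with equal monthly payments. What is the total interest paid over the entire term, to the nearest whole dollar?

$23,349

At 6.40% the monthly rate is 0.0053333, so the payment is 65,500 × 0.0053333 / (1 − 1.0053333^−120) = $740.41.
Total paid = 120 × $740.41 = $88,849.20; interest = $88,849.20 − $65,500 = $23,349.20.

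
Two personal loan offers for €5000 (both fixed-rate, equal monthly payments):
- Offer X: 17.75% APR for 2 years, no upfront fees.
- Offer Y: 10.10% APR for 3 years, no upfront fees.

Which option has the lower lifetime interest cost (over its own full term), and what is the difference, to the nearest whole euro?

Offer Y by €160

Offer X: monthly rate = 17.75%/12 = 0.0147917; payment = 5,000 × 0.0147917 / (1 − (1+0.0147917)^−24) = €249.02.
Total interest on Offer X = 24 × €249.02 − €5,000 = €976.48.
Offer Y: at 10.10% the monthly rate is 0.0084167, so the payment is 5,000 × 0.0084167 / (1 − 1.0084167^−36) = €161.57.
Total interest on Offer Y = 36 × €161.57 − €5,000 = €816.52.
Offer Y is lower by €159.96.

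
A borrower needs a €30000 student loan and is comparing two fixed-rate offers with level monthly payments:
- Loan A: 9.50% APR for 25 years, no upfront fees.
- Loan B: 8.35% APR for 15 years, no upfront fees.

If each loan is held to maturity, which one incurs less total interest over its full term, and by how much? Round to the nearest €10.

Loan B by €25,930

Loan A: at 9.50% the monthly rate is 0.0079167, so the payment is 30,000 × 0.0079167 / (1 − 1.0079167^−300) = €262.11.
Total interest on Loan A = 300 × €262.11 − €30,000 = €48,633.00.
Loan B: monthly rate = 8.35%/12 = 0.0069583; payment = 30,000 × 0.0069583 / (1 − (1+0.0069583)^−180) = €292.79.
Total interest on Loan B = 180 × €292.79 − €30,000 = €22,702.20.
Loan B is lower by €25,930.80.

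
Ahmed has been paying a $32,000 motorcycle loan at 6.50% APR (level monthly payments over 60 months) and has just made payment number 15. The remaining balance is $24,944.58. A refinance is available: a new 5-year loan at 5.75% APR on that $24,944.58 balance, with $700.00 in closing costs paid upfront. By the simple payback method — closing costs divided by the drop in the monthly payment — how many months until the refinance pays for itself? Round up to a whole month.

5 months

Current payment = 32,000 × 6.5%/12 / (1 − (1+0.0054167)^−60) = $626.12.
Refinanced payment = 24,944.58 × 0.0047917 / (1 − (1+0.0047917)^−60) = $479.35.
Monthly savings = $626.12 − $479.35 = $146.77.
Break-even = $700.00 / $146.77 = 4.77 → 5 months.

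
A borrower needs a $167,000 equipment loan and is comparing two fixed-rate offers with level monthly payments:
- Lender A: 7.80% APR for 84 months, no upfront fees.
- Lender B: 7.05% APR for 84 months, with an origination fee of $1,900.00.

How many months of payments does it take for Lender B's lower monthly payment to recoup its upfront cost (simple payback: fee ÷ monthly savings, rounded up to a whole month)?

31 months

Lender A: at 7.80% the monthly rate is 0.0065000, so the payment is 167,000 × 0.0065000 / (1 − 1.0065000^−84) = $2,586.29.
Lender B: monthly rate = 7.05%/12 = 0.0058750; payment = 167,000 × 0.0058750 / (1 − (1+0.0058750)^−84) = $2,524.56.
Monthly savings = $2,586.29 − $2,524.56 = $61.73.
Break-even = $1,900.00 / $61.73 = 30.78 → 31 months.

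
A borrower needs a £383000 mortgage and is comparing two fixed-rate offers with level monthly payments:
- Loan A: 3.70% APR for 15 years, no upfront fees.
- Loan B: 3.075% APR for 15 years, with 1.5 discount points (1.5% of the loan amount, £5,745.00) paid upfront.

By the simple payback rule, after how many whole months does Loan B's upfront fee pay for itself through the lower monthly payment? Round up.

Loan A: monthly rate = 3.7%/12 = 0.0030833; payment = 383,000 × 0.0030833 / (1 − (1+0.0030833)^−180) = £2,775.77.
Loan B: monthly rate = 3.075%/12 = 0.0025625; payment = 383,000 × 0.0025625 / (1 − (1+0.0025625)^−180) = £2,658.76.
Monthly savings = £2,775.77 − £2,658.76 = £117.01.
Break-even = £5,745.00 / £117.01 = 49.10 → 50 months.

50 months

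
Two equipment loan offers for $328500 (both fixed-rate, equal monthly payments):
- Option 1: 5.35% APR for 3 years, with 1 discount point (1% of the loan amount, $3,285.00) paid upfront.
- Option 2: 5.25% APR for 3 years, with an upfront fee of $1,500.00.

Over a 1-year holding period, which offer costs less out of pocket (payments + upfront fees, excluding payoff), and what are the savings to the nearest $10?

Option 2 by $1,960

Option 1: monthly rate = 5.35%/12 = 0.0044583; payment = 328,500 × 0.0044583 / (1 − (1+0.0044583)^−36) = $9,897.14.
Option 2: at 5.25% the monthly rate is 0.0043750, so the payment is 328,500 × 0.0043750 / (1 − 1.0043750^−36) = $9,882.35.
Over 12 months: Option 1 costs 12 × $9,897.14 + $3,285.00 = $122,050.68; Option 2 costs 12 × $9,882.35 + $1,500.00 = $120,088.20.
Option 2 is cheaper by $122,050.68 − $120,088.20 = $1,962.48.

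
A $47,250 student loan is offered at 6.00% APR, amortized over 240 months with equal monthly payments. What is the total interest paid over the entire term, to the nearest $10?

Monthly rate = 6%/12 = 0.0050000; payment = 47,250 × 0.0050000 / (1 − (1+0.0050000)^−240) = $338.51.
Total paid = 240 × $338.51 = $81,242.40; interest = $81,242.40 − $47,250 = $33,992.40.

$33,990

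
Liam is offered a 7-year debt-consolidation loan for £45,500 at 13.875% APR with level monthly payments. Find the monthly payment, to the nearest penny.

Monthly rate = 13.875%/12 = 0.0115625; payment = 45,500 × 0.0115625 / (1 − (1+0.0115625)^−84) = £849.53.

£849.53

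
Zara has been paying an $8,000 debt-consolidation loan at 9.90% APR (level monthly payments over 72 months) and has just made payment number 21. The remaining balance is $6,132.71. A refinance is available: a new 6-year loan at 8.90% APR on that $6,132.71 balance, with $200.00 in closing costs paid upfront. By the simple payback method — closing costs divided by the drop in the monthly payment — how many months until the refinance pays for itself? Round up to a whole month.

6 months

Current payment = 8,000 × 9.9%/12 / (1 − (1+0.0082500)^−72) = $147.80.
Refinanced payment = 6,132.71 × 0.0074167 / (1 − (1+0.0074167)^−72) = $110.24.
Monthly savings = $147.80 − $110.24 = $37.56.
Break-even = $200.00 / $37.56 = 5.32 → 6 months.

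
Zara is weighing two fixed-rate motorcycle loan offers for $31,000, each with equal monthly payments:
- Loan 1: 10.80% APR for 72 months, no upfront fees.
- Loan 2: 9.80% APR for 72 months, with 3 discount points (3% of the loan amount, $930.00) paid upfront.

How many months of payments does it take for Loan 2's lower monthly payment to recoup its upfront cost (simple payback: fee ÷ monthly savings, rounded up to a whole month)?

60 months

Loan 1: monthly rate = 10.8%/12 = 0.0090000; payment = 31,000 × 0.0090000 / (1 − (1+0.0090000)^−72) = $586.89.
Loan 2: at 9.80% the monthly rate is 0.0081667, so the payment is 31,000 × 0.0081667 / (1 − 1.0081667^−72) = $571.18.
Monthly savings = $586.89 − $571.18 = $15.71.
Break-even = $930.00 / $15.71 = 59.20 → 60 months.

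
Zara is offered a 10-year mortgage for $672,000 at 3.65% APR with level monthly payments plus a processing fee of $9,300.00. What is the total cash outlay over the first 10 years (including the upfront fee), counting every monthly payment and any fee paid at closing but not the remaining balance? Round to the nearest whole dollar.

At 3.65% the monthly rate is 0.0030417, so the payment is 672,000 × 0.0030417 / (1 − 1.0030417^−120) = $6,692.45.
Total outlay = 120 × $6,692.45 + $9,300.00 = $812,394.00.

$812,394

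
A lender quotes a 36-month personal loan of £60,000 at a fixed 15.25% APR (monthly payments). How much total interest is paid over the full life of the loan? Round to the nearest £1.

£15,142

Monthly rate = 15.25%/12 = 0.0127083; payment = 60,000 × 0.0127083 / (1 − (1+0.0127083)^−36) = £2,087.27.
Total paid = 36 × £2,087.27 = £75,141.72; interest = £75,141.72 − £60,000 = £15,141.72.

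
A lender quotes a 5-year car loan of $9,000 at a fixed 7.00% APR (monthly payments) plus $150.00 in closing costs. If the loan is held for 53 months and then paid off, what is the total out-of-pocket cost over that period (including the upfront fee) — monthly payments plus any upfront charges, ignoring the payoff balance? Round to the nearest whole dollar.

$9,595

At 7.00% the monthly rate is 0.0058333, so the payment is 9,000 × 0.0058333 / (1 − 1.0058333^−60) = $178.21.
Total outlay = 53 × $178.21 + $150.00 = $9,595.13.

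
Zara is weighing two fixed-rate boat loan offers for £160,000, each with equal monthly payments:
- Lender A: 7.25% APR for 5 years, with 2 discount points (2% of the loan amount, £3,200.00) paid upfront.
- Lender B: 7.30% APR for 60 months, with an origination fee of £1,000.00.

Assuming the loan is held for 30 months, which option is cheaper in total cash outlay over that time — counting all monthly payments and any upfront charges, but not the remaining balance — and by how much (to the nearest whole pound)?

Lender A: at 7.25% the monthly rate is 0.0060417, so the payment is 160,000 × 0.0060417 / (1 − 1.0060417^−60) = £3,187.10.
Lender B: at 7.30% the monthly rate is 0.0060833, so the payment is 160,000 × 0.0060833 / (1 − 1.0060833^−60) = £3,190.89.
Over 30 months: Lender A costs 30 × £3,187.10 + £3,200.00 = £98,813.00; Lender B costs 30 × £3,190.89 + £1,000.00 = £96,726.70.
Lender B is cheaper by £98,813.00 − £96,726.70 = £2,086.30.

Lender B by £2,086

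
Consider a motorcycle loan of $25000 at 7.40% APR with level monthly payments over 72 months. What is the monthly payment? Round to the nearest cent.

$431.04

At 7.40% the monthly rate is 0.0061667, so the payment is 25,000 × 0.0061667 / (1 − 1.0061667^−72) = $431.04.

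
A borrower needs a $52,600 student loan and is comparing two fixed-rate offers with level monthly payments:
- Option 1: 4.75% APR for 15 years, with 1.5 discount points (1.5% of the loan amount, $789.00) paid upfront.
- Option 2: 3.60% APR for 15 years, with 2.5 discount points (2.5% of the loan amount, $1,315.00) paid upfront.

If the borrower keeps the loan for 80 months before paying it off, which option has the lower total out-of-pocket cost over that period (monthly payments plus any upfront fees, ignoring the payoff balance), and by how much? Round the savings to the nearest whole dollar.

Option 2 by $1,916

Option 1: monthly rate = 4.75%/12 = 0.0039583; payment = 52,600 × 0.0039583 / (1 − (1+0.0039583)^−180) = $409.14.
Option 2: at 3.60% the monthly rate is 0.0030000, so the payment is 52,600 × 0.0030000 / (1 − 1.0030000^−180) = $378.62.
Over 80 months: Option 1 costs 80 × $409.14 + $789.00 = $33,520.20; Option 2 costs 80 × $378.62 + $1,315.00 = $31,604.60.
Option 2 is cheaper by $33,520.20 − $31,604.60 = $1,915.60.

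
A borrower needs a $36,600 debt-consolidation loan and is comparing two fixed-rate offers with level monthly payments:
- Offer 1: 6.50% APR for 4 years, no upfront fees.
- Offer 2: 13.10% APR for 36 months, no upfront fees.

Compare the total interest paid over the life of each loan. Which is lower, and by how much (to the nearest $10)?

Offer 1: at 6.50% the monthly rate is 0.0054167, so the payment is 36,600 × 0.0054167 / (1 − 1.0054167^−48) = $867.97.
Total interest on Offer 1 = 48 × $867.97 − $36,600 = $5,062.56.
Offer 2: monthly rate = 13.1%/12 = 0.0109167; payment = 36,600 × 0.0109167 / (1 − (1+0.0109167)^−36) = $1,234.96.
Total interest on Offer 2 = 36 × $1,234.96 − $36,600 = $7,858.56.
Offer 1 is lower by $2,796.00.

Offer 1 by $2,800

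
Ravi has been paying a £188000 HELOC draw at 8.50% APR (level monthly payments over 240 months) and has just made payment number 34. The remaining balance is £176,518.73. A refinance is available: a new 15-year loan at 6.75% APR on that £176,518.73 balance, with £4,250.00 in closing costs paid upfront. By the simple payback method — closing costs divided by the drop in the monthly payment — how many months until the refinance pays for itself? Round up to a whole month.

62 months

Current payment = 188,000 × 8.5%/12 / (1 − (1+0.0070833)^−240) = £1,631.51.
Refinanced payment = 176,518.73 × 0.0056250 / (1 − (1+0.0056250)^−180) = £1,562.03.
Monthly savings = £1,631.51 − £1,562.03 = £69.48.
Break-even = £4,250.00 / £69.48 = 61.17 → 62 months.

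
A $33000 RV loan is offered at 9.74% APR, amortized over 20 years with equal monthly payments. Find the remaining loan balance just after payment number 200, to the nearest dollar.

With monthly rate i = 9.74%/12 = 0.0081167, the balance after k of n payments is P · [(1+i)^n − (1+i)^k] / [(1+i)^n − 1].
(1+0.0081167)^240 = 6.95970359 and (1+0.0081167)^200 = 5.03684925, so the balance is 33,000 × (6.95970359 − 5.03684925) / (6.95970359 − 1) = $10,647.21.

$10,647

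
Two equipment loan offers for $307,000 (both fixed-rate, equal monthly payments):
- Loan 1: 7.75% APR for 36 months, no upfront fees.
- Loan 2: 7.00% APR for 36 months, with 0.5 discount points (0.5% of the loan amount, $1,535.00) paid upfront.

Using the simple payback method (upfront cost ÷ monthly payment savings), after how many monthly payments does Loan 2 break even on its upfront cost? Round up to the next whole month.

15 months

Loan 1: at 7.75% the monthly rate is 0.0064583, so the payment is 307,000 × 0.0064583 / (1 − 1.0064583^−36) = $9,584.90.
Loan 2: at 7.00% the monthly rate is 0.0058333, so the payment is 307,000 × 0.0058333 / (1 − 1.0058333^−36) = $9,479.27.
Monthly savings = $9,584.90 − $9,479.27 = $105.63.
Break-even = $1,535.00 / $105.63 = 14.53 → 15 months.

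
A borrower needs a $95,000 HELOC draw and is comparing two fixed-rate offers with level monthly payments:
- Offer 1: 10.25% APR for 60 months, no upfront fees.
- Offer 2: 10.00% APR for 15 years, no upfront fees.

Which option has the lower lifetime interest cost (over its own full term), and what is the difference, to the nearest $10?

Offer 1 by $61,950

Offer 1: at 10.25% the monthly rate is 0.0085417, so the payment is 95,000 × 0.0085417 / (1 − 1.0085417^−60) = $2,030.18.
Total interest on Offer 1 = 60 × $2,030.18 − $95,000 = $26,810.80.
Offer 2: at 10.00% the monthly rate is 0.0083333, so the payment is 95,000 × 0.0083333 / (1 − 1.0083333^−180) = $1,020.87.
Total interest on Offer 2 = 180 × $1,020.87 − $95,000 = $88,756.60.
Offer 1 is lower by $61,945.80.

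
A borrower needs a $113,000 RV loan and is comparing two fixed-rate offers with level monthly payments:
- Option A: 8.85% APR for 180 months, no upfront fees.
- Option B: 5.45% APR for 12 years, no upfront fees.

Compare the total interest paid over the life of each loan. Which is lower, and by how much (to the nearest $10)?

Option A: monthly rate = 8.85%/12 = 0.0073750; payment = 113,000 × 0.0073750 / (1 − (1+0.0073750)^−180) = $1,136.06.
Total interest on Option A = 180 × $1,136.06 − $113,000 = $91,490.80.
Option B: monthly rate = 5.45%/12 = 0.0045417; payment = 113,000 × 0.0045417 / (1 − (1+0.0045417)^−144) = $1,070.82.
Total interest on Option B = 144 × $1,070.82 − $113,000 = $41,198.08.
Option B is lower by $50,292.72.

Option B by $50,290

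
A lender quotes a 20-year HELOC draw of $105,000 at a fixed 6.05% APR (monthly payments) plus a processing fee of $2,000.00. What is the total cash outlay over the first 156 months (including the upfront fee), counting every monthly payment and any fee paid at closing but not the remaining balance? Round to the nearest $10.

Monthly rate = 6.05%/12 = 0.0050417; payment = 105,000 × 0.0050417 / (1 − (1+0.0050417)^−240) = $755.28.
Total outlay = 156 × $755.28 + $2,000.00 = $119,823.68.

$119,820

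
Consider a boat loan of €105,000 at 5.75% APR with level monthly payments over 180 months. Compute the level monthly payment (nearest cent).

At 5.75% the monthly rate is 0.0047917, so the payment is 105,000 × 0.0047917 / (1 − 1.0047917^−180) = €871.93.

€871.93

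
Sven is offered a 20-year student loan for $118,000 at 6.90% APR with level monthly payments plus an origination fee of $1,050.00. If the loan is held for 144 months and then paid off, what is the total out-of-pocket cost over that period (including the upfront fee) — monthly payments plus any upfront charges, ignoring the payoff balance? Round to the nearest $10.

$131,770

At 6.90% the monthly rate is 0.0057500, so the payment is 118,000 × 0.0057500 / (1 − 1.0057500^−240) = $907.78.
Total outlay = 144 × $907.78 + $1,050.00 = $131,770.32.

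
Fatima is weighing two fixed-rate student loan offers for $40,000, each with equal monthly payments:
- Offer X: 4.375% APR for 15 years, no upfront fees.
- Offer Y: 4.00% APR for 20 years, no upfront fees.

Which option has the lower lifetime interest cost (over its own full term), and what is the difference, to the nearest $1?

Offer X: monthly rate = 4.375%/12 = 0.0036458; payment = 40,000 × 0.0036458 / (1 − (1+0.0036458)^−180) = $303.45.
Total interest on Offer X = 180 × $303.45 − $40,000 = $14,621.00.
Offer Y: monthly rate = 4%/12 = 0.0033333; payment = 40,000 × 0.0033333 / (1 − (1+0.0033333)^−240) = $242.39.
Total interest on Offer Y = 240 × $242.39 − $40,000 = $18,173.60.
Offer X is lower by $3,552.60.

Offer X by $3,553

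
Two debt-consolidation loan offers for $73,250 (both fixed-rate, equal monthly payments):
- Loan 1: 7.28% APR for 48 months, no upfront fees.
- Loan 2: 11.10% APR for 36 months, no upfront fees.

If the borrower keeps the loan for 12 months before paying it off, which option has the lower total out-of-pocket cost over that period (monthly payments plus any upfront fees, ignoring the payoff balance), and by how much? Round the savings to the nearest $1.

Loan 1 by $7,656

Loan 1: monthly rate = 7.28%/12 = 0.0060667; payment = 73,250 × 0.0060667 / (1 − (1+0.0060667)^−48) = $1,763.59.
Loan 2: monthly rate = 11.1%/12 = 0.0092500; payment = 73,250 × 0.0092500 / (1 − (1+0.0092500)^−36) = $2,401.58.
Over 12 months: Loan 1 costs 12 × $1,763.59 = $21,163.08; Loan 2 costs 12 × $2,401.58 = $28,818.96.
Loan 1 is cheaper by $28,818.96 − $21,163.08 = $7,655.88.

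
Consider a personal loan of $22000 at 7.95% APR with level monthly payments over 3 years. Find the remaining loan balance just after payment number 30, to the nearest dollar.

With monthly rate i = 7.95%/12 = 0.0066250, the balance after k of n payments is P · [(1+i)^n − (1+i)^k] / [(1+i)^n − 1].
(1+0.0066250)^36 = 1.26834568 and (1+0.0066250)^30 = 1.21907763, so the balance is 22,000 × (1.26834568 − 1.21907763) / (1.26834568 − 1) = $4,039.18.

$4,039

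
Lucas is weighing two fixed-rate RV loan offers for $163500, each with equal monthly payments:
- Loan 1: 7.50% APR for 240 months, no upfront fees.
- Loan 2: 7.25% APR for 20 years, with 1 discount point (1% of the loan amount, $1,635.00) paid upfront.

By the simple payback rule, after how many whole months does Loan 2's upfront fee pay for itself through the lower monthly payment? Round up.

Loan 1: at 7.50% the monthly rate is 0.0062500, so the payment is 163,500 × 0.0062500 / (1 − 1.0062500^−240) = $1,317.14.
Loan 2: at 7.25% the monthly rate is 0.0060417, so the payment is 163,500 × 0.0060417 / (1 − 1.0060417^−240) = $1,292.26.
Monthly savings = $1,317.14 − $1,292.26 = $24.88.
Break-even = $1,635.00 / $24.88 = 65.72 → 66 months.

66 months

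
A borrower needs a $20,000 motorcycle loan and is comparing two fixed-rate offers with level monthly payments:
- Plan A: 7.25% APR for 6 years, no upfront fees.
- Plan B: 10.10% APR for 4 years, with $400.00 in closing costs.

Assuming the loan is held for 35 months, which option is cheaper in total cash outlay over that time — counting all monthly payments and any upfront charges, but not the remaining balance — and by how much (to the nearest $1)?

Plan A: at 7.25% the monthly rate is 0.0060417, so the payment is 20,000 × 0.0060417 / (1 − 1.0060417^−72) = $343.39.
Plan B: monthly rate = 10.1%/12 = 0.0084167; payment = 20,000 × 0.0084167 / (1 − (1+0.0084167)^−48) = $508.21.
Over 35 months: Plan A costs 35 × $343.39 = $12,018.65; Plan B costs 35 × $508.21 + $400.00 = $18,187.35.
Plan A is cheaper by $18,187.35 − $12,018.65 = $6,168.70.

Plan A by $6,169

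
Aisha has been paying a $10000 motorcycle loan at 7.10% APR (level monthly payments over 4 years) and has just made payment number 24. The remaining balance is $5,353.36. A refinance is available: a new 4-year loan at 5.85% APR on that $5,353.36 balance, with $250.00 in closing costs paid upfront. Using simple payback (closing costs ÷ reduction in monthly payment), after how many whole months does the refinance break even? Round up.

3 months

Current payment = 10,000 × 7.1%/12 / (1 − (1+0.0059167)^−48) = $239.93.
Refinanced payment = 5,353.36 × 0.0048750 / (1 − (1+0.0048750)^−48) = $125.36.
Monthly savings = $239.93 − $125.36 = $114.57.
Break-even = $250.00 / $114.57 = 2.18 → 3 months.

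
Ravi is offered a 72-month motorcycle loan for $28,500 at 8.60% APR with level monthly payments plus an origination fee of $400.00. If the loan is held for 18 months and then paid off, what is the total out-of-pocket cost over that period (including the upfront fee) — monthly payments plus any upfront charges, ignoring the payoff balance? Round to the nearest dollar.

$9,546

Monthly rate = 8.6%/12 = 0.0071667; payment = 28,500 × 0.0071667 / (1 − (1+0.0071667)^−72) = $508.09.
Total outlay = 18 × $508.09 + $400.00 = $9,545.62.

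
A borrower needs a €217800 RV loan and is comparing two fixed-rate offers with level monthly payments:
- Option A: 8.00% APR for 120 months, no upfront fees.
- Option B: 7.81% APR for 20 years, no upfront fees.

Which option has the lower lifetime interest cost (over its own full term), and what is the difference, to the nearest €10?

Option A by €113,960

Option A: at 8.00% the monthly rate is 0.0066667, so the payment is 217,800 × 0.0066667 / (1 − 1.0066667^−120) = €2,642.52.
Total interest on Option A = 120 × €2,642.52 − €217,800 = €99,302.40.
Option B: at 7.81% the monthly rate is 0.0065083, so the payment is 217,800 × 0.0065083 / (1 − 1.0065083^−240) = €1,796.10.
Total interest on Option B = 240 × €1,796.10 − €217,800 = €213,264.00.
Option A is lower by €113,961.60.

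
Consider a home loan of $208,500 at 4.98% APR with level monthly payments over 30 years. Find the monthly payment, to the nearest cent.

$1,116.73

At 4.98% the monthly rate is 0.0041500, so the payment is 208,500 × 0.0041500 / (1 − 1.0041500^−360) = $1,116.73.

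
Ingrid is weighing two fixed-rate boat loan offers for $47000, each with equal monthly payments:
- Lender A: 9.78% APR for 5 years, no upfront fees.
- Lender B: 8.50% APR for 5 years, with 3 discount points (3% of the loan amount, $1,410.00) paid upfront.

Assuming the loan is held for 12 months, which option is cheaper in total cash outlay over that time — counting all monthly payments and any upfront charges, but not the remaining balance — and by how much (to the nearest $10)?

Lender A: monthly rate = 9.78%/12 = 0.0081500; payment = 47,000 × 0.0081500 / (1 − (1+0.0081500)^−60) = $993.53.
Lender B: monthly rate = 8.5%/12 = 0.0070833; payment = 47,000 × 0.0070833 / (1 − (1+0.0070833)^−60) = $964.28.
Over 12 months: Lender A costs 12 × $993.53 = $11,922.36; Lender B costs 12 × $964.28 + $1,410.00 = $12,981.36.
Lender A is cheaper by $12,981.36 − $11,922.36 = $1,059.00.

Lender A by $1,060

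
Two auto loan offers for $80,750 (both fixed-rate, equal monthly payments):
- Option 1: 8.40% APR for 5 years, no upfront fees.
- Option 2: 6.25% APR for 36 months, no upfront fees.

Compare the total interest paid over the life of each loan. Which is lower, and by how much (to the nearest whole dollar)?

Option 2 by $10,403

Option 1: at 8.40% the monthly rate is 0.0070000, so the payment is 80,750 × 0.0070000 / (1 − 1.0070000^−60) = $1,652.82.
Total interest on Option 1 = 60 × $1,652.82 − $80,750 = $18,419.20.
Option 2: monthly rate = 6.25%/12 = 0.0052083; payment = 80,750 × 0.0052083 / (1 − (1+0.0052083)^−36) = $2,465.73.
Total interest on Option 2 = 36 × $2,465.73 − $80,750 = $8,016.28.
Option 2 is lower by $10,402.92.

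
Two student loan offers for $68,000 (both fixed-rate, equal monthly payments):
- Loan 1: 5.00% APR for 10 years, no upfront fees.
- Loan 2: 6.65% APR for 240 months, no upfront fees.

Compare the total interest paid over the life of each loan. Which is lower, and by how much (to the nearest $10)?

Loan 1: monthly rate = 5%/12 = 0.0041667; payment = 68,000 × 0.0041667 / (1 − (1+0.0041667)^−120) = $721.25.
Total interest on Loan 1 = 120 × $721.25 − $68,000 = $18,550.00.
Loan 2: at 6.65% the monthly rate is 0.0055417, so the payment is 68,000 × 0.0055417 / (1 − 1.0055417^−240) = $513.01.
Total interest on Loan 2 = 240 × $513.01 − $68,000 = $55,122.40.
Loan 1 is lower by $36,572.40.

Loan 1 by $36,570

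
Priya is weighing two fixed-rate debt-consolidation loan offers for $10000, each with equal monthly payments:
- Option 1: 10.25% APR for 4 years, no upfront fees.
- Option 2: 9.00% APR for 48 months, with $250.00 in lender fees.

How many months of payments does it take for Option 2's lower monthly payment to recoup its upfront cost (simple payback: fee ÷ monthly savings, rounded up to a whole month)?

42 months

Option 1: monthly rate = 10.25%/12 = 0.0085417; payment = 10,000 × 0.0085417 / (1 − (1+0.0085417)^−48) = $254.83.
Option 2: monthly rate = 9%/12 = 0.0075000; payment = 10,000 × 0.0075000 / (1 − (1+0.0075000)^−48) = $248.85.
Monthly savings = $254.83 − $248.85 = $5.98.
Break-even = $250.00 / $5.98 = 41.81 → 42 months.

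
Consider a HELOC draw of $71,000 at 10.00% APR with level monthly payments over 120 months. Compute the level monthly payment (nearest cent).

$938.27

Monthly rate = 10%/12 = 0.0083333; payment = 71,000 × 0.0083333 / (1 − (1+0.0083333)^−120) = $938.27.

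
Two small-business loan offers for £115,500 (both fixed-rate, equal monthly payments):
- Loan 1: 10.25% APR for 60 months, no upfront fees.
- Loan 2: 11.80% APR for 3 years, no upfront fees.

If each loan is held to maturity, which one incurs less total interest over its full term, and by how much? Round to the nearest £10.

Loan 2 by £10,390

Loan 1: at 10.25% the monthly rate is 0.0085417, so the payment is 115,500 × 0.0085417 / (1 − 1.0085417^−60) = £2,468.27.
Total interest on Loan 1 = 60 × £2,468.27 − £115,500 = £32,596.20.
Loan 2: monthly rate = 11.8%/12 = 0.0098333; payment = 115,500 × 0.0098333 / (1 − (1+0.0098333)^−36) = £3,825.23.
Total interest on Loan 2 = 36 × £3,825.23 − £115,500 = £22,208.28.
Loan 2 is lower by £10,387.92.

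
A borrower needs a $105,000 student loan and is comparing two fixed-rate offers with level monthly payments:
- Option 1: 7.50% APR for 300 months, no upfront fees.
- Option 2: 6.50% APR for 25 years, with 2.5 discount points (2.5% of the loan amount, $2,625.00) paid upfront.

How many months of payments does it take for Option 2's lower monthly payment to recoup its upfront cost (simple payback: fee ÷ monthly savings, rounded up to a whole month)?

40 months

Option 1: at 7.50% the monthly rate is 0.0062500, so the payment is 105,000 × 0.0062500 / (1 − 1.0062500^−300) = $775.94.
Option 2: at 6.50% the monthly rate is 0.0054167, so the payment is 105,000 × 0.0054167 / (1 − 1.0054167^−300) = $708.97.
Monthly savings = $775.94 − $708.97 = $66.97.
Break-even = $2,625.00 / $66.97 = 39.20 → 40 months.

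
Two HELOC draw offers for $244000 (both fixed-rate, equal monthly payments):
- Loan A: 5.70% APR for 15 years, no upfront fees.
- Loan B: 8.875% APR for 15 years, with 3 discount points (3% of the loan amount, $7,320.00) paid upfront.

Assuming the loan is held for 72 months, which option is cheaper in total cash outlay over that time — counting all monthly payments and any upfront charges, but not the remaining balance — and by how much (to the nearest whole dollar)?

Loan A: monthly rate = 5.7%/12 = 0.0047500; payment = 244,000 × 0.0047500 / (1 − (1+0.0047500)^−180) = $2,019.67.
Loan B: monthly rate = 8.875%/12 = 0.0073958; payment = 244,000 × 0.0073958 / (1 − (1+0.0073958)^−180) = $2,456.70.
Over 72 months: Loan A costs 72 × $2,019.67 = $145,416.24; Loan B costs 72 × $2,456.70 + $7,320.00 = $184,202.40.
Loan A is cheaper by $184,202.40 − $145,416.24 = $38,786.16.

Loan A by $38,786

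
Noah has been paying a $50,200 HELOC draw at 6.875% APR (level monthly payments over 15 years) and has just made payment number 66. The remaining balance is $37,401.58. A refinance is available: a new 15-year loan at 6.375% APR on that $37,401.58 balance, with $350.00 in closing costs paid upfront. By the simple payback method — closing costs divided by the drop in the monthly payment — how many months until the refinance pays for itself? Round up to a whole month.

3 months

Current payment = 50,200 × 6.875%/12 / (1 − (1+0.0057292)^−180) = $447.71.
Refinanced payment = 37,401.58 × 0.0053125 / (1 − (1+0.0053125)^−180) = $323.24.
Monthly savings = $447.71 − $323.24 = $124.47.
Break-even = $350.00 / $124.47 = 2.81 → 3 months.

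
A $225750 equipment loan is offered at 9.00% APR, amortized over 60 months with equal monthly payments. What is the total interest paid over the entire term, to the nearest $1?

$55,422

Monthly rate = 9%/12 = 0.0075000; payment = 225,750 × 0.0075000 / (1 − (1+0.0075000)^−60) = $4,686.20.
Total paid = 60 × $4,686.20 = $281,172.00; interest = $281,172.00 − $225,750 = $55,422.00.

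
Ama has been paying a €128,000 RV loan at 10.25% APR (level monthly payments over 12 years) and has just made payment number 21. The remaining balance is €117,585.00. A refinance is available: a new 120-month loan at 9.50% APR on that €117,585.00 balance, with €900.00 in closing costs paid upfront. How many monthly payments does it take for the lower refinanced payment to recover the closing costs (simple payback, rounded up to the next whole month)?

Current payment = 128,000 × 10.25%/12 / (1 − (1+0.0085417)^−144) = €1,548.24.
Refinanced payment = 117,585.00 × 0.0079167 / (1 − (1+0.0079167)^−120) = €1,521.52.
Monthly savings = €1,548.24 − €1,521.52 = €26.72.
Break-even = €900.00 / €26.72 = 33.68 → 34 months.

34 months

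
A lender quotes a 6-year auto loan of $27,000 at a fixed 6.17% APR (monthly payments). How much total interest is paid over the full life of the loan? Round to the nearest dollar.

$5,374

Monthly rate = 6.17%/12 = 0.0051417; payment = 27,000 × 0.0051417 / (1 − (1+0.0051417)^−72) = $449.64.
Total paid = 72 × $449.64 = $32,374.08; interest = $32,374.08 − $27,000 = $5,374.08.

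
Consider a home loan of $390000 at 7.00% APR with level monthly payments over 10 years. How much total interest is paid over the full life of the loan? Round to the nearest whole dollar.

$153,388

Monthly rate = 7%/12 = 0.0058333; payment = 390,000 × 0.0058333 / (1 − (1+0.0058333)^−120) = $4,528.23.
Total paid = 120 × $4,528.23 = $543,387.60; interest = $543,387.60 − $390,000 = $153,387.60.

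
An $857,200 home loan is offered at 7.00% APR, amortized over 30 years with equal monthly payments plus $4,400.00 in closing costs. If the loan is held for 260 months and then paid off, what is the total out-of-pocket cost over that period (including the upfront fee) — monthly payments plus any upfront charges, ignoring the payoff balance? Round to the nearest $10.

At 7.00% the monthly rate is 0.0058333, so the payment is 857,200 × 0.0058333 / (1 − 1.0058333^−360) = $5,702.97.
Total outlay = 260 × $5,702.97 + $4,400.00 = $1,487,172.20.

$1,487,170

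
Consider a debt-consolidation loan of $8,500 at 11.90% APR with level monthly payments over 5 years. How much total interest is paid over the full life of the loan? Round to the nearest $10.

At 11.90% the monthly rate is 0.0099167, so the payment is 8,500 × 0.0099167 / (1 − 1.0099167^−60) = $188.65.
Total paid = 60 × $188.65 = $11,319.00; interest = $11,319.00 − $8,500 = $2,819.00.

$2,820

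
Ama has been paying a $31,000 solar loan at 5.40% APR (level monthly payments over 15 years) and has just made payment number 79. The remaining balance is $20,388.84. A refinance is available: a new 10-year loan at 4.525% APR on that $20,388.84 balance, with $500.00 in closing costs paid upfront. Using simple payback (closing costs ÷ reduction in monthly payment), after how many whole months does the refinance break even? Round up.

Current payment = 31,000 × 5.4%/12 / (1 − (1+0.0045000)^−180) = $251.65.
Refinanced payment = 20,388.84 × 0.0037708 / (1 − (1+0.0037708)^−120) = $211.55.
Monthly savings = $251.65 − $211.55 = $40.10.
Break-even = $500.00 / $40.10 = 12.47 → 13 months.

13 months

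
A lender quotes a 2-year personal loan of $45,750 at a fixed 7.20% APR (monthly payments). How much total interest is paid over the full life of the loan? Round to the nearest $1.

$3,510

Monthly rate = 7.2%/12 = 0.0060000; payment = 45,750 × 0.0060000 / (1 − (1+0.0060000)^−24) = $2,052.50.
Total paid = 24 × $2,052.50 = $49,260.00; interest = $49,260.00 − $45,750 = $3,510.00.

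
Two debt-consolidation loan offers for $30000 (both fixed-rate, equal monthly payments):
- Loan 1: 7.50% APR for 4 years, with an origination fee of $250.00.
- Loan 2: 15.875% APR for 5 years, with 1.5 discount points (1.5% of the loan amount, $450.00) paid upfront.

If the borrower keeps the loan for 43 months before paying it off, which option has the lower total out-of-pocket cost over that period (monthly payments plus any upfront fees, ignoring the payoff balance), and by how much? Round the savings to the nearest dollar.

Loan 1 by $294

Loan 1: monthly rate = 7.5%/12 = 0.0062500; payment = 30,000 × 0.0062500 / (1 − (1+0.0062500)^−48) = $725.37.
Loan 2: at 15.875% the monthly rate is 0.0132292, so the payment is 30,000 × 0.0132292 / (1 − 1.0132292^−60) = $727.55.
Over 43 months: Loan 1 costs 43 × $725.37 + $250.00 = $31,440.91; Loan 2 costs 43 × $727.55 + $450.00 = $31,734.65.
Loan 1 is cheaper by $31,734.65 − $31,440.91 = $293.74.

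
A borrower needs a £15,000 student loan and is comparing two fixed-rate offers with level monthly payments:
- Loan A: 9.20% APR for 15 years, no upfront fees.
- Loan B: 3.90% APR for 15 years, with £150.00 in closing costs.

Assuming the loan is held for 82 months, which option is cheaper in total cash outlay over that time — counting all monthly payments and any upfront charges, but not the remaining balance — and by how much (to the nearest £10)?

Loan A: monthly rate = 9.2%/12 = 0.0076667; payment = 15,000 × 0.0076667 / (1 − (1+0.0076667)^−180) = £153.93.
Loan B: at 3.90% the monthly rate is 0.0032500, so the payment is 15,000 × 0.0032500 / (1 − 1.0032500^−180) = £110.20.
Over 82 months: Loan A costs 82 × £153.93 = £12,622.26; Loan B costs 82 × £110.20 + £150.00 = £9,186.40.
Loan B is cheaper by £12,622.26 − £9,186.40 = £3,435.86.

Loan B by £3,440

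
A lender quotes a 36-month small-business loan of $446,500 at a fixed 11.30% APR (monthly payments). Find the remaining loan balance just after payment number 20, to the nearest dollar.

$217,116

With monthly rate i = 11.3%/12 = 0.0094167, the balance after k of n payments is P · [(1+i)^n − (1+i)^k] / [(1+i)^n − 1].
(1+0.0094167)^36 = 1.40131884 and (1+0.0094167)^20 = 1.20617250, so the balance is 446,500 × (1.40131884 − 1.20617250) / (1.40131884 − 1) = $217,116.25.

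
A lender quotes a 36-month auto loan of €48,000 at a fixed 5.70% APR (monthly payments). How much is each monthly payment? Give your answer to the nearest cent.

€1,453.74

Monthly rate = 5.7%/12 = 0.0047500; payment = 48,000 × 0.0047500 / (1 − (1+0.0047500)^−36) = €1,453.74.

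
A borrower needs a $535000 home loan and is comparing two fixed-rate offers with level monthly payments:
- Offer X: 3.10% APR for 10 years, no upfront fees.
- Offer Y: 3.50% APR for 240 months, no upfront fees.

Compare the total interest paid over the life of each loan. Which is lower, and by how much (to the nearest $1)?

Offer X: monthly rate = 3.1%/12 = 0.0025833; payment = 535,000 × 0.0025833 / (1 − (1+0.0025833)^−120) = $5,190.73.
Total interest on Offer X = 120 × $5,190.73 − $535,000 = $87,887.60.
Offer Y: monthly rate = 3.5%/12 = 0.0029167; payment = 535,000 × 0.0029167 / (1 − (1+0.0029167)^−240) = $3,102.78.
Total interest on Offer Y = 240 × $3,102.78 − $535,000 = $209,667.20.
Offer X is lower by $121,779.60.

Offer X by $121,780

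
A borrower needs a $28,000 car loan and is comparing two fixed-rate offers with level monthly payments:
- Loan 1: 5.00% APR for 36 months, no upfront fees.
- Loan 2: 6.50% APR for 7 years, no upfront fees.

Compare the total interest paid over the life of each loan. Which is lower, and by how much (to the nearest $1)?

Loan 1: at 5.00% the monthly rate is 0.0041667, so the payment is 28,000 × 0.0041667 / (1 − 1.0041667^−36) = $839.19.
Total interest on Loan 1 = 36 × $839.19 − $28,000 = $2,210.84.
Loan 2: at 6.50% the monthly rate is 0.0054167, so the payment is 28,000 × 0.0054167 / (1 − 1.0054167^−84) = $415.78.
Total interest on Loan 2 = 84 × $415.78 − $28,000 = $6,925.52.
Loan 1 is lower by $4,714.68.

Loan 1 by $4,715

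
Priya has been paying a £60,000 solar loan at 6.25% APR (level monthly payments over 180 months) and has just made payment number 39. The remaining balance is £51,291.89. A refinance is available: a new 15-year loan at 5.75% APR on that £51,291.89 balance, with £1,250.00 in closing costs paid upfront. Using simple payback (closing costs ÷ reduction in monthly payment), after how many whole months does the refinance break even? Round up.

Current payment = 60,000 × 6.25%/12 / (1 − (1+0.0052083)^−180) = £514.45.
Refinanced payment = 51,291.89 × 0.0047917 / (1 − (1+0.0047917)^−180) = £425.93.
Monthly savings = £514.45 − £425.93 = £88.52.
Break-even = £1,250.00 / £88.52 = 14.12 → 15 months.

15 months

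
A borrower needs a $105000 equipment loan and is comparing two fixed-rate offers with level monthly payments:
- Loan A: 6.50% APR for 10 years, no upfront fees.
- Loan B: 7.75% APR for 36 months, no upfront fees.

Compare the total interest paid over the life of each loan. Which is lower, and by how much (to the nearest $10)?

Loan A: monthly rate = 6.5%/12 = 0.0054167; payment = 105,000 × 0.0054167 / (1 − (1+0.0054167)^−120) = $1,192.25.
Total interest on Loan A = 120 × $1,192.25 − $105,000 = $38,070.00.
Loan B: monthly rate = 7.75%/12 = 0.0064583; payment = 105,000 × 0.0064583 / (1 − (1+0.0064583)^−36) = $3,278.22.
Total interest on Loan B = 36 × $3,278.22 − $105,000 = $13,015.92.
Loan B is lower by $25,054.08.

Loan B by $25,050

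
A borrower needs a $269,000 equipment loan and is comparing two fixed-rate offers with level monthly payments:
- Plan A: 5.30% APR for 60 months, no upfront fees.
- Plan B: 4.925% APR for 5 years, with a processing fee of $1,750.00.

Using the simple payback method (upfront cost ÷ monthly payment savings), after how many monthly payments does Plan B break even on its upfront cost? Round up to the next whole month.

Plan A: at 5.30% the monthly rate is 0.0044167, so the payment is 269,000 × 0.0044167 / (1 − 1.0044167^−60) = $5,113.42.
Plan B: monthly rate = 4.925%/12 = 0.0041042; payment = 269,000 × 0.0041042 / (1 − (1+0.0041042)^−60) = $5,067.12.
Monthly savings = $5,113.42 − $5,067.12 = $46.30.
Break-even = $1,750.00 / $46.30 = 37.80 → 38 months.

38 months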